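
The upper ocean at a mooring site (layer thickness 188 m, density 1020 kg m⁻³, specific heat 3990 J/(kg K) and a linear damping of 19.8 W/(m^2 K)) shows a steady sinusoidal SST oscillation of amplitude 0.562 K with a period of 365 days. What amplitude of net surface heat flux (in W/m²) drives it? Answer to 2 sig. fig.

86

Areal heat capacity C = ρ c_p D = 1020 × 3990 × 188 = 7.65×10^8 J m⁻² K⁻¹.
ω = 2π / 3.15×10^7 s = 1.99×10^-7 s⁻¹.
√((Cω)² + λ²) = √((152)² + 19.8²) = 154 W/(m²·K).
F₀ = A × √((Cω)²+λ²) = 0.562 × 154 = 86.4 W/m².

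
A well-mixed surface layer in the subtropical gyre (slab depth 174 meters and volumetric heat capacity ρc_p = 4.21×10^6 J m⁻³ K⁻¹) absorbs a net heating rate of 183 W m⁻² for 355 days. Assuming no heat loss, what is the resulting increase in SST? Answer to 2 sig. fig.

Areal heat capacity C = ρc_p × D = 4.21×10^6 × 174 = 7.33×10^8 J/(m²·K).
Net heat input Q = F Δt = 183 × (355 days × 86400 s/day) = 5.61×10^9 J/m².
ΔT = Q / C = 5.61×10^9 / 7.33×10^8 = 7.66 K.

7.7 K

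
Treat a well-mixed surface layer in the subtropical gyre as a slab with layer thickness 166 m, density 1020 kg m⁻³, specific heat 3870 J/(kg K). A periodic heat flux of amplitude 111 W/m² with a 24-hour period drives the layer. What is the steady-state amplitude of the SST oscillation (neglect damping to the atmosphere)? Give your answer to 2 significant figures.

0.0023 K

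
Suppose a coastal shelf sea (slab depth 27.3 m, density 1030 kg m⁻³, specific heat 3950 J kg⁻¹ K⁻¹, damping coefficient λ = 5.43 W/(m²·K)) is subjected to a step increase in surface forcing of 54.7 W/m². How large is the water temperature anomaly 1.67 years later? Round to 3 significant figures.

9.31 K

Areal heat capacity C = ρ c_p D = 1030 × 3950 × 27.3 = 1.11×10^8 J/(m^2 K).
τ = C / λ = 1.11×10^8 / 5.43 = 2.05×10^7 s.
Equilibrium anomaly ΔT_eq = F / λ = 54.7 / 5.43 = 10.1 K.
t = 1.67 years = 5.27×10^7 s, so t/τ = 2.58.
ΔT(t) = ΔT_eq (1 − e^(−t/τ)) = 10.1 × (1 − e^−2.58) = 9.31 K.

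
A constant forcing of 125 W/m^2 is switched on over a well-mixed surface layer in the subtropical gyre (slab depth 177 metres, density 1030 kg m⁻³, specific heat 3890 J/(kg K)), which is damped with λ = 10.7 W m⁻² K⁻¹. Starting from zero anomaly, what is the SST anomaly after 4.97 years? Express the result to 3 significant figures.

Areal heat capacity C = ρ c_p D = 1030 × 3890 × 177 = 7.09×10^8 J/(m^2 K).
τ = C / λ = 7.09×10^8 / 10.7 = 6.63×10^7 s.
Equilibrium anomaly ΔT_eq = F / λ = 125 / 10.7 = 11.7 K.
t = 4.97 years = 1.57×10^8 s, so t/τ = 2.37.
ΔT(t) = ΔT_eq (1 − e^(−t/τ)) = 11.7 × (1 − e^−2.37) = 10.6 K.

10.6 K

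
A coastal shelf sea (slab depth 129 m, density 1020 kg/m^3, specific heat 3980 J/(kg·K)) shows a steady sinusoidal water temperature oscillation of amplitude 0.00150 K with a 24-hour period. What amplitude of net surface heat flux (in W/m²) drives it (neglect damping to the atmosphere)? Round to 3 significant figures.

57.1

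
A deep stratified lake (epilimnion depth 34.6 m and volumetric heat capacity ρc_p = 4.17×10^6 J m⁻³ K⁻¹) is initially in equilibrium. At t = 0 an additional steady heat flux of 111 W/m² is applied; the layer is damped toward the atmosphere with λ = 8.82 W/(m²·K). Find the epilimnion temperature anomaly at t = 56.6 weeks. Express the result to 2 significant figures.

Areal heat capacity C = ρc_p × D = 4.17×10^6 × 34.6 = 1.44×10^8 J/(m^2 K).
τ = C / λ = 1.44×10^8 / 8.82 = 1.64×10^7 s.
Equilibrium anomaly ΔT_eq = F / λ = 111 / 8.82 = 12.6 K.
t = 56.6 weeks = 3.42×10^7 s, so t/τ = 2.09.
ΔT(t) = ΔT_eq (1 − e^(−t/τ)) = 12.6 × (1 − e^−2.09) = 11.0 K.

11 K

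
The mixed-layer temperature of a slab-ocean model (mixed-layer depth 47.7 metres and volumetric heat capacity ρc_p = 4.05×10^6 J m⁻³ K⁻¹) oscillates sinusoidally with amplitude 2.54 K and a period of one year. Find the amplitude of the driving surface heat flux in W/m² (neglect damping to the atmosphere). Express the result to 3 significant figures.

Areal heat capacity C = ρc_p × D = 4.05×10^6 × 47.7 = 1.93×10^8 J/(m²·K).
ω = 2π / 3.15×10^7 s = 1.99×10^-7 s⁻¹.
Cω = 1.93×10^8 × 1.99×10^-7 = 38.5 W/(m²·K).
F₀ = A × Cω = 2.54 × 38.5 = 97.8 W/m².

97.8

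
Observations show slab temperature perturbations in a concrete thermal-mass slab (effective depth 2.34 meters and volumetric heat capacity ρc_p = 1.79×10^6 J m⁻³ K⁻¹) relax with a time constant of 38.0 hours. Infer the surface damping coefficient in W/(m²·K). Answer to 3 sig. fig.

30.6

Areal heat capacity C = ρc_p × D = 1.79×10^6 × 2.34 = 4.19×10^6 J/(m²·K).
τ = 38.0 hours = 1.37×10^5 s.
λ = C / τ = 4.19×10^6 / 1.37×10^5 = 30.6 W/(m²·K).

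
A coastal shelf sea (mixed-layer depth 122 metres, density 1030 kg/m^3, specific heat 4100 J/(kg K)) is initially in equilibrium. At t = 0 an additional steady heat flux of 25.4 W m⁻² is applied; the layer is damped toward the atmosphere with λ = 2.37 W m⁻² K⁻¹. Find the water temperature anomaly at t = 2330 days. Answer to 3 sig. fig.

Areal heat capacity C = ρ c_p D = 1030 × 4100 × 122 = 5.15×10^8 J/(m²·K).
τ = C / λ = 5.15×10^8 / 2.37 = 2.17×10^8 s.
Equilibrium anomaly ΔT_eq = F / λ = 25.4 / 2.37 = 10.7 K.
t = 2330 days = 2.01×10^8 s, so t/τ = 0.926.
ΔT(t) = ΔT_eq (1 − e^(−t/τ)) = 10.7 × (1 − e^−0.926) = 6.47 K.

6.47 K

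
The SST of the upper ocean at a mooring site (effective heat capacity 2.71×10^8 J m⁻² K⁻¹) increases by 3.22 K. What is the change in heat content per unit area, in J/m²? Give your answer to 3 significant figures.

Areal heat capacity C = 2.71×10^8 J m⁻² K⁻¹ (given).
ΔQ = C ΔT = 2.71×10^8 × 3.22 = 8.73×10^8 J/m².

8.73×10^8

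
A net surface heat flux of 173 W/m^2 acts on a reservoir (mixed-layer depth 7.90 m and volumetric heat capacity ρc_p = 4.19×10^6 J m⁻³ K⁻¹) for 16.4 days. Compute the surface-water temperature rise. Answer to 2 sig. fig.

7.4 K

Areal heat capacity C = ρc_p × D = 4.19×10^6 × 7.90 = 3.31×10^7 J/(m^2 K).
Net heat input Q = F Δt = 173 × (16.4 days × 86400 s/day) = 2.45×10^8 J/m².
ΔT = Q / C = 2.45×10^8 / 3.31×10^7 = 7.41 K.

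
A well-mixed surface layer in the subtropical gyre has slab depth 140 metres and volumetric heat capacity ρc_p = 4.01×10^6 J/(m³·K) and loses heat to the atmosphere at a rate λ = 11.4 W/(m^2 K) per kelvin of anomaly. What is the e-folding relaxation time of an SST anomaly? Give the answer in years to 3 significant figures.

Areal heat capacity C = ρc_p × D = 4.01×10^6 × 140 = 5.61×10^8 J m⁻² K⁻¹.
Relaxation time τ = C / λ = 5.61×10^8 / 11.4 = 4.92×10^7 s.
In years: 4.92×10^7 s / (3.156×10^7 s/year) = 1.56 years.

1.56 years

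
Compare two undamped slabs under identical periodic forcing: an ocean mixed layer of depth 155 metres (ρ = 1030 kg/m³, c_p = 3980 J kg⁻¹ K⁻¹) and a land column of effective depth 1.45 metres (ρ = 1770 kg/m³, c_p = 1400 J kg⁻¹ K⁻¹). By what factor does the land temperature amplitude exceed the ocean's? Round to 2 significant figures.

180

C_ocean = 1030 × 3980 × 155 = 6.35×10^8 J/(m²·K).
C_land = 1770 × 1400 × 1.45 = 3.59×10^6 J/(m²·K).
Undamped amplitude ∝ 1/C, so A_land/A_ocean = C_ocean/C_land = 177.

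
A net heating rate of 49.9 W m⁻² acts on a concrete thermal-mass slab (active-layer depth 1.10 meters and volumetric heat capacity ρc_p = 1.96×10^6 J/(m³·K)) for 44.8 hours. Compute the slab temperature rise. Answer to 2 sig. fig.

3.7 K

Areal heat capacity C = ρc_p × D = 1.96×10^6 × 1.10 = 2.16×10^6 J/(m²·K).
Net heat input Q = F Δt = 49.9 × (44.8 hours × 3600 s/hour) = 8.05×10^6 J/m².
ΔT = Q / C = 8.05×10^6 / 2.16×10^6 = 3.73 K.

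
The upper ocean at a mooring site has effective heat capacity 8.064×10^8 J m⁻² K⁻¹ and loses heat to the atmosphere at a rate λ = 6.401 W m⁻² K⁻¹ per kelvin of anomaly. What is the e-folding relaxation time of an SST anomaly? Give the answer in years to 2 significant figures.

4.0 years

Areal heat capacity C = 8.064×10^8 J m⁻² K⁻¹ (given).
Relaxation time τ = C / λ = 8.06×10^8 / 6.401 = 1.26×10^8 s.
In years: 1.26×10^8 s / (3.156×10^7 s/year) = 3.99 years.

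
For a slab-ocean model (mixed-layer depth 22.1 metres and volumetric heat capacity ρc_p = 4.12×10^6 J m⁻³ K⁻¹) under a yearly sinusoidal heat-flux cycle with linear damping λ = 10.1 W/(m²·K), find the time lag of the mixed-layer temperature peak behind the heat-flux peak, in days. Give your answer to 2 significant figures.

62 days

Areal heat capacity C = ρc_p × D = 4.12×10^6 × 22.1 = 9.11×10^7 J m⁻² K⁻¹.
ω = 2π / 3.15×10^7 s = 1.99×10^-7 s⁻¹.
Phase lag φ = arctan(Cω/λ) = arctan(18.1/10.1) = 1.06 rad.
Time lag = φ / ω = 1.06 / 1.99×10^-7 = 5.33×10^6 s = 61.7 days.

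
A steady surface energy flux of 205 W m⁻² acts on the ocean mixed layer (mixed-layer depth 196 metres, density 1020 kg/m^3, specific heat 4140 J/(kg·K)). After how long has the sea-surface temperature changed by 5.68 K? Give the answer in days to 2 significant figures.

Areal heat capacity C = ρ c_p D = 1020 × 4140 × 196 = 8.28×10^8 J m⁻² K⁻¹.
Time required: Δt = C ΔT / F = 8.28×10^8 × 5.68 / 205 = 2.29×10^7 s.
In days: 2.29×10^7 s / (86400 s/day) = 265 days.

270 days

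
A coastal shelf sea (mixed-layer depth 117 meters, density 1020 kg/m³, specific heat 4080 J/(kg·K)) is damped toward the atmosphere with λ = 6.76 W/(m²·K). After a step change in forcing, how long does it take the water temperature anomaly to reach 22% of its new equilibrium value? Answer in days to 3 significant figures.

207 days

Areal heat capacity C = ρ c_p D = 1020 × 4080 × 117 = 4.87×10^8 J m⁻² K⁻¹.
τ = C / λ = 4.87×10^8 / 6.76 = 7.20×10^7 s.
Fraction reached: 1 − e^(−t/τ) = 0.22 ⇒ t = −τ ln(1 − 0.22) = τ × 0.248.
t = 1.79×10^7 s = 207 days.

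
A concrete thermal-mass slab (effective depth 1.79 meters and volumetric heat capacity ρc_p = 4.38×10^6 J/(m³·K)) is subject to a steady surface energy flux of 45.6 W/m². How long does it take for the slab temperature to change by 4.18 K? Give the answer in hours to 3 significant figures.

200 hours

Areal heat capacity C = ρc_p × D = 4.38×10^6 × 1.79 = 7.84×10^6 J/(m^2 K).
Time required: Δt = C ΔT / F = 7.84×10^6 × 4.18 / 45.6 = 7.19×10^5 s.
In hours: 7.19×10^5 s / (3600 s/hour) = 200 hours.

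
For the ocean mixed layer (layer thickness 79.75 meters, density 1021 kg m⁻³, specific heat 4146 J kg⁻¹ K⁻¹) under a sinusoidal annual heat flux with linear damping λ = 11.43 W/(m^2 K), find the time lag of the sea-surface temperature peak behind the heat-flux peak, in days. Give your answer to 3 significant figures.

81.5 days

Areal heat capacity C = ρ c_p D = 1021 × 4146 × 79.75 = 3.38×10^8 J/(m²·K).
ω = 2π / 3.15×10^7 s = 1.99×10^-7 s⁻¹.
Phase lag φ = arctan(Cω/λ) = arctan(67.3/11.43) = 1.40 rad.
Time lag = φ / ω = 1.40 / 1.99×10^-7 = 7.04×10^6 s = 81.5 days.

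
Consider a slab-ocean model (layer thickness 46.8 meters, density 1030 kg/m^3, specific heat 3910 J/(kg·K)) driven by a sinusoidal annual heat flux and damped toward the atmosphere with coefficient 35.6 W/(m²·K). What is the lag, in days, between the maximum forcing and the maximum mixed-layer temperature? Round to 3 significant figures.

47.2 days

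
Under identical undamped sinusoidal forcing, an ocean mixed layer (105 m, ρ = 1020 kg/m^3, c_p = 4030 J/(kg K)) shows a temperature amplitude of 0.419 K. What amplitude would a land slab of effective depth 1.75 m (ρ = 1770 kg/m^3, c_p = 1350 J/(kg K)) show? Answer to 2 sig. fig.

C_ocean = 4.32×10^8 J/(m²·K); C_land = 4.18×10^6 J/(m²·K).
A ∝ 1/C ⇒ A_land = A_ocean × C_ocean/C_land = 0.419 × 103 = 43.2 K.

43 K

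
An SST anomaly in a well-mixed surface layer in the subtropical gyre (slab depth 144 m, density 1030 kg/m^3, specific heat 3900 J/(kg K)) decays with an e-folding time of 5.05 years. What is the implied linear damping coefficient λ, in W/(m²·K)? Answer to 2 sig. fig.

Areal heat capacity C = ρ c_p D = 1030 × 3900 × 144 = 5.78×10^8 J m⁻² K⁻¹.
τ = 5.05 years = 1.59×10^8 s.
λ = C / τ = 5.78×10^8 / 1.59×10^8 = 3.63 W/(m²·K).

3.6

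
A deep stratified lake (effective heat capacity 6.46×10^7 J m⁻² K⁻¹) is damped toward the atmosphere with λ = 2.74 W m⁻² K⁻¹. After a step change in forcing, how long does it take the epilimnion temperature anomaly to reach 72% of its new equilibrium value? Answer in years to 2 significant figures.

Areal heat capacity C = 6.46×10^7 J m⁻² K⁻¹ (given).
τ = C / λ = 6.46×10^7 / 2.74 = 2.36×10^7 s.
Fraction reached: 1 − e^(−t/τ) = 0.72 ⇒ t = −τ ln(1 − 0.72) = τ × 1.27.
t = 3.00×10^7 s = 0.951 years.

0.95 years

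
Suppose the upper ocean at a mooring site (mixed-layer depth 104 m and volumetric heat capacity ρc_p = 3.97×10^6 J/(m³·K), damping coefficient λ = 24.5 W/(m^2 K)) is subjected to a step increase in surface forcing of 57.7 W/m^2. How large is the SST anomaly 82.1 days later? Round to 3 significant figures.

Areal heat capacity C = ρc_p × D = 3.97×10^6 × 104 = 4.13×10^8 J/(m^2 K).
τ = C / λ = 4.13×10^8 / 24.5 = 1.69×10^7 s.
Equilibrium anomaly ΔT_eq = F / λ = 57.7 / 24.5 = 2.36 K.
t = 82.1 days = 7.09×10^6 s, so t/τ = 0.421.
ΔT(t) = ΔT_eq (1 − e^(−t/τ)) = 2.36 × (1 − e^−0.421) = 0.809 K.

0.809 K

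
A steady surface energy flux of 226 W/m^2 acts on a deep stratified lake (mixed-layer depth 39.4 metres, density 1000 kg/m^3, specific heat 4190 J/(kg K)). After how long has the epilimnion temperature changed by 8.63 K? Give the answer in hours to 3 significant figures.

1750 hours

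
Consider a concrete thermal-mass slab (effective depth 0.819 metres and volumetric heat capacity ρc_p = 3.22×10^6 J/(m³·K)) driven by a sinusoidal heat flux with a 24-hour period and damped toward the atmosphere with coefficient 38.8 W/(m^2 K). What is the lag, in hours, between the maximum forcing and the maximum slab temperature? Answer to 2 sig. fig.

5.2 hours

Areal heat capacity C = ρc_p × D = 3.22×10^6 × 0.819 = 2.64×10^6 J m⁻² K⁻¹.
ω = 2π / 86400 s = 7.27×10^-5 s⁻¹.
Phase lag φ = arctan(Cω/λ) = arctan(192/38.8) = 1.37 rad.
Time lag = φ / ω = 1.37 / 7.27×10^-5 = 18900 s = 5.24 hours.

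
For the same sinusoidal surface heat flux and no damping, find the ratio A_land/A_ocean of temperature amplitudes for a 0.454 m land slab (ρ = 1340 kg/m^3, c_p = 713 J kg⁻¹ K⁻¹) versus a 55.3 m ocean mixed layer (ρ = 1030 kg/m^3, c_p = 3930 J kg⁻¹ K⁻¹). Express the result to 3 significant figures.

C_ocean = 1030 × 3930 × 55.3 = 2.24×10^8 J/(m²·K).
C_land = 1340 × 713 × 0.454 = 4.34×10^5 J/(m²·K).
Undamped amplitude ∝ 1/C, so A_land/A_ocean = C_ocean/C_land = 516.

516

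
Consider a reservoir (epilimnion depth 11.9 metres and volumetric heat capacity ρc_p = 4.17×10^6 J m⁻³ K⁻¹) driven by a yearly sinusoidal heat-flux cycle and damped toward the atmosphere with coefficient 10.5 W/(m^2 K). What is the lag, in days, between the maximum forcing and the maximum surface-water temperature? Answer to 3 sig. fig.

43.9 days

Areal heat capacity C = ρc_p × D = 4.17×10^6 × 11.9 = 4.96×10^7 J m⁻² K⁻¹.
ω = 2π / 3.15×10^7 s = 1.99×10^-7 s⁻¹.
Phase lag φ = arctan(Cω/λ) = arctan(9.89/10.5) = 0.755 rad.
Time lag = φ / ω = 0.755 / 1.99×10^-7 = 3.79×10^6 s = 43.9 days.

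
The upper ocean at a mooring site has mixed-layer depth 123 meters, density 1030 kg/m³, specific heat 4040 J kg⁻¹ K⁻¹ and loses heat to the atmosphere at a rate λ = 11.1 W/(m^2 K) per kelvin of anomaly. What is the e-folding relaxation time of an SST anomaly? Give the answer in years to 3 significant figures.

1.46 years

Areal heat capacity C = ρ c_p D = 1030 × 4040 × 123 = 5.12×10^8 J/(m²·K).
Relaxation time τ = C / λ = 5.12×10^8 / 11.1 = 4.61×10^7 s.
In years: 4.61×10^7 s / (3.156×10^7 s/year) = 1.46 years.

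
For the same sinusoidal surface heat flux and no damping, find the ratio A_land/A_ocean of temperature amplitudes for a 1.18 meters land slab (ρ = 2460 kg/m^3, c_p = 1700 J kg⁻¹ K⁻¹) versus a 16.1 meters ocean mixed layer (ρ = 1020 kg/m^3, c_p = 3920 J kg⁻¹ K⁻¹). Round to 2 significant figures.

C_ocean = 1020 × 3920 × 16.1 = 6.44×10^7 J/(m²·K).
C_land = 2460 × 1700 × 1.18 = 4.93×10^6 J/(m²·K).
Undamped amplitude ∝ 1/C, so A_land/A_ocean = C_ocean/C_land = 13.0.

13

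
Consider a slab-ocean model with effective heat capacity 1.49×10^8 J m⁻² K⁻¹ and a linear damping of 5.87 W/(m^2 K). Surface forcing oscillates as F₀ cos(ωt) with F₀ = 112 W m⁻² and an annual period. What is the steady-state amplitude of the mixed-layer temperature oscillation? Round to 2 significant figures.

3.7 K

Areal heat capacity C = 1.49×10^8 J m⁻² K⁻¹ (given).
Angular frequency ω = 2π / T = 2π / 3.15×10^7 s = 1.99×10^-7 s⁻¹.
√((Cω)² + λ²) = √((29.7)² + 5.87²) = 30.3 W/(m²·K).
Amplitude A = F₀ / √((Cω)²+λ²) = 112 / 30.3 = 3.70 K.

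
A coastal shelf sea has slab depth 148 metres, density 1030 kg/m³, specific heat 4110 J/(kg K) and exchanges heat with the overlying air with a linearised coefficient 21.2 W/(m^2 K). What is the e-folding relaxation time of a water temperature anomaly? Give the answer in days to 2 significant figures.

Areal heat capacity C = ρ c_p D = 1030 × 4110 × 148 = 6.27×10^8 J/(m^2 K).
Relaxation time τ = C / λ = 6.27×10^8 / 21.2 = 2.96×10^7 s.
In days: 2.96×10^7 s / (86400 s/day) = 342 days.

340 days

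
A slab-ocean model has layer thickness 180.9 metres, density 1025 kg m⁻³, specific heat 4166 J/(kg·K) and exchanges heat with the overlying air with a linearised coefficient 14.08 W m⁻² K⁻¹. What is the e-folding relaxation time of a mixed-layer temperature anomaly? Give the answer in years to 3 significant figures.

1.74 years

Areal heat capacity C = ρ c_p D = 1025 × 4166 × 180.9 = 7.72×10^8 J/(m²·K).
Relaxation time τ = C / λ = 7.72×10^8 / 14.08 = 5.49×10^7 s.
In years: 5.49×10^7 s / (3.156×10^7 s/year) = 1.74 years.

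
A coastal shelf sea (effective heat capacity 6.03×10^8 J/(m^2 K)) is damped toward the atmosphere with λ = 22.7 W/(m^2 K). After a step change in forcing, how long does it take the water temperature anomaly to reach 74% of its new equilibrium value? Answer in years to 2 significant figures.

Areal heat capacity C = 6.03×10^8 J/(m^2 K) (given).
τ = C / λ = 6.03×10^8 / 22.7 = 2.66×10^7 s.
Fraction reached: 1 − e^(−t/τ) = 0.74 ⇒ t = −τ ln(1 − 0.74) = τ × 1.35.
t = 3.58×10^7 s = 1.13 years.

1.1 years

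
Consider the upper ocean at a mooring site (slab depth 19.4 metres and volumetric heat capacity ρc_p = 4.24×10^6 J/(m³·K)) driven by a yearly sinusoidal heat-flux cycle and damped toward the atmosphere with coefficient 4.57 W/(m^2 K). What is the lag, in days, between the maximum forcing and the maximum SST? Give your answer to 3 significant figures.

Areal heat capacity C = ρc_p × D = 4.24×10^6 × 19.4 = 8.23×10^7 J/(m²·K).
ω = 2π / 3.15×10^7 s = 1.99×10^-7 s⁻¹.
Phase lag φ = arctan(Cω/λ) = arctan(16.4/4.57) = 1.30 rad.
Time lag = φ / ω = 1.30 / 1.99×10^-7 = 6.52×10^6 s = 75.5 days.

75.5 days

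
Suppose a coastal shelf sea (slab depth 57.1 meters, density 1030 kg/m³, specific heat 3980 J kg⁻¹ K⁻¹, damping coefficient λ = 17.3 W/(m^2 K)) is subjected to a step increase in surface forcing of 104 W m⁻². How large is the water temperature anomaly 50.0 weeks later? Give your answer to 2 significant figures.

Areal heat capacity C = ρ c_p D = 1030 × 3980 × 57.1 = 2.34×10^8 J/(m^2 K).
τ = C / λ = 2.34×10^8 / 17.3 = 1.35×10^7 s.
Equilibrium anomaly ΔT_eq = F / λ = 104 / 17.3 = 6.01 K.
t = 50.0 weeks = 3.02×10^7 s, so t/τ = 2.23.
ΔT(t) = ΔT_eq (1 − e^(−t/τ)) = 6.01 × (1 − e^−2.23) = 5.37 K.

5.4 K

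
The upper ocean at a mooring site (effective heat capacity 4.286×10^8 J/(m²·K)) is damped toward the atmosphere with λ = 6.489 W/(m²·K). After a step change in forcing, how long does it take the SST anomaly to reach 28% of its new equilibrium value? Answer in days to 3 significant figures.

251 days

Areal heat capacity C = 4.286×10^8 J/(m²·K) (given).
τ = C / λ = 4.29×10^8 / 6.489 = 6.61×10^7 s.
Fraction reached: 1 − e^(−t/τ) = 0.28 ⇒ t = −τ ln(1 − 0.28) = τ × 0.329.
t = 2.17×10^7 s = 251 days.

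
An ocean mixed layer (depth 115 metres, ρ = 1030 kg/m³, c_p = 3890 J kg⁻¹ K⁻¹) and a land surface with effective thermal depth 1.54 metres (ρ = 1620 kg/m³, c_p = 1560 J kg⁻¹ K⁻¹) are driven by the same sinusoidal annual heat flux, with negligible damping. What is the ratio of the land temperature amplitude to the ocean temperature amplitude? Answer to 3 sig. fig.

C_ocean = 1030 × 3890 × 115 = 4.61×10^8 J/(m²·K).
C_land = 1620 × 1560 × 1.54 = 3.89×10^6 J/(m²·K).
Undamped amplitude ∝ 1/C, so A_land/A_ocean = C_ocean/C_land = 118.

118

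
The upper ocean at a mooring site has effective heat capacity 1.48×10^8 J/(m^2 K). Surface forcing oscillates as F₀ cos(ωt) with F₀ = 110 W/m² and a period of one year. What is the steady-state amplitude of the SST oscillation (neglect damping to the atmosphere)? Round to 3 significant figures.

Areal heat capacity C = 1.48×10^8 J/(m^2 K) (given).
Angular frequency ω = 2π / T = 2π / 3.15×10^7 s = 1.99×10^-7 s⁻¹.
Cω = 1.48×10^8 × 1.99×10^-7 = 29.5 W/(m²·K).
Amplitude A = F₀ / (Cω) = 110 / 29.5 = 3.73 K.

3.73 K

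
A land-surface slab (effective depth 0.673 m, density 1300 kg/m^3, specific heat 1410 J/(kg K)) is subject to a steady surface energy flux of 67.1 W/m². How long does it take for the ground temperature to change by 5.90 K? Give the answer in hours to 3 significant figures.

Areal heat capacity C = ρ c_p D = 1300 × 1410 × 0.673 = 1.23×10^6 J/(m²·K).
Time required: Δt = C ΔT / F = 1.23×10^6 × 5.90 / 67.1 = 1.08×10^5 s.
In hours: 1.08×10^5 s / (3600 s/hour) = 30.1 hours.

30.1 hours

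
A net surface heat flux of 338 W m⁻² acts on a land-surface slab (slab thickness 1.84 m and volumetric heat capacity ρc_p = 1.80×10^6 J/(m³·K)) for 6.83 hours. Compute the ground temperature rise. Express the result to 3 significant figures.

2.51 K

Areal heat capacity C = ρc_p × D = 1.80×10^6 × 1.84 = 3.31×10^6 J/(m^2 K).
Net heat input Q = F Δt = 338 × (6.83 hours × 3600 s/hour) = 8.31×10^6 J/m².
ΔT = Q / C = 8.31×10^6 / 3.31×10^6 = 2.51 K.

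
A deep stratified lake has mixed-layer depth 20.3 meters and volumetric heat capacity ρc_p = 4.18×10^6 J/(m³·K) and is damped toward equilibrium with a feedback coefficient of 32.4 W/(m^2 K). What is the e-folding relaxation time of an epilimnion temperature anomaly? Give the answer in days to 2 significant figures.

Areal heat capacity C = ρc_p × D = 4.18×10^6 × 20.3 = 8.49×10^7 J m⁻² K⁻¹.
Relaxation time τ = C / λ = 8.49×10^7 / 32.4 = 2.62×10^6 s.
In days: 2.62×10^6 s / (86400 s/day) = 30.3 days.

30 days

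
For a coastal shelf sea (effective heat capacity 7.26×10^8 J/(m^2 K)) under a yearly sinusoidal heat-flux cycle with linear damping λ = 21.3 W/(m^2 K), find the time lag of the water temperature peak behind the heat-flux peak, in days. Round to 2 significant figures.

Areal heat capacity C = 7.26×10^8 J/(m^2 K) (given).
ω = 2π / 3.15×10^7 s = 1.99×10^-7 s⁻¹.
Phase lag φ = arctan(Cω/λ) = arctan(145/21.3) = 1.42 rad.
Time lag = φ / ω = 1.42 / 1.99×10^-7 = 7.15×10^6 s = 82.8 days.

83 days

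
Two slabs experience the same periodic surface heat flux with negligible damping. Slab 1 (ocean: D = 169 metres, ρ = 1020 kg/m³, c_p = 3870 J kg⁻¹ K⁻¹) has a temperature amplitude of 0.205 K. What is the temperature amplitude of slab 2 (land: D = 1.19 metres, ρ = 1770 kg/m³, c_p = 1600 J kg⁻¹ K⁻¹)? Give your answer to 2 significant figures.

41 K

C_ocean = 6.67×10^8 J/(m²·K); C_land = 3.37×10^6 J/(m²·K).
A ∝ 1/C ⇒ A_land = A_ocean × C_ocean/C_land = 0.205 × 198 = 40.6 K.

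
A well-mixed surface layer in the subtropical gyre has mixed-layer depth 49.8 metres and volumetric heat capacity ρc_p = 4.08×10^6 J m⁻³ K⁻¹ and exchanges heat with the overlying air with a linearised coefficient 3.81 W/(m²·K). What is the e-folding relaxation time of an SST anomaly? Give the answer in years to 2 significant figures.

Areal heat capacity C = ρc_p × D = 4.08×10^6 × 49.8 = 2.03×10^8 J m⁻² K⁻¹.
Relaxation time τ = C / λ = 2.03×10^8 / 3.81 = 5.33×10^7 s.
In years: 5.33×10^7 s / (3.156×10^7 s/year) = 1.69 years.

1.7 years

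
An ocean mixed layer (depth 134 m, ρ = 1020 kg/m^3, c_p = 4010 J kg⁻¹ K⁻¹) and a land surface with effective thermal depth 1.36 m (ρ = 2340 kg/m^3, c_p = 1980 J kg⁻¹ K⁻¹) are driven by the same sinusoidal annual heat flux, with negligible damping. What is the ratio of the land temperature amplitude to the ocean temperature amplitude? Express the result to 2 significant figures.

87

C_ocean = 1020 × 4010 × 134 = 5.48×10^8 J/(m²·K).
C_land = 2340 × 1980 × 1.36 = 6.30×10^6 J/(m²·K).
Undamped amplitude ∝ 1/C, so A_land/A_ocean = C_ocean/C_land = 87.0.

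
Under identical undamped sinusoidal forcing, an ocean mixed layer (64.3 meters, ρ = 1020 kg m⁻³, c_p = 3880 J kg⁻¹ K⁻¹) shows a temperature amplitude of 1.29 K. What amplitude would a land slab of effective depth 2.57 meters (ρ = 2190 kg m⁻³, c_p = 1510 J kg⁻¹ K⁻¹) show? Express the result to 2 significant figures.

C_ocean = 2.54×10^8 J/(m²·K); C_land = 8.50×10^6 J/(m²·K).
A ∝ 1/C ⇒ A_land = A_ocean × C_ocean/C_land = 1.29 × 29.9 = 38.6 K.

39 K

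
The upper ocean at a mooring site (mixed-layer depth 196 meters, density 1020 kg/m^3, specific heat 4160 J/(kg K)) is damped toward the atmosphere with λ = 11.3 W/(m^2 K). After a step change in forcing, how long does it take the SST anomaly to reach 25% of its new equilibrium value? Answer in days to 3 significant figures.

Areal heat capacity C = ρ c_p D = 1020 × 4160 × 196 = 8.32×10^8 J/(m^2 K).
τ = C / λ = 8.32×10^8 / 11.3 = 7.36×10^7 s.
Fraction reached: 1 − e^(−t/τ) = 0.25 ⇒ t = −τ ln(1 − 0.25) = τ × 0.288.
t = 2.12×10^7 s = 245 days.

245 days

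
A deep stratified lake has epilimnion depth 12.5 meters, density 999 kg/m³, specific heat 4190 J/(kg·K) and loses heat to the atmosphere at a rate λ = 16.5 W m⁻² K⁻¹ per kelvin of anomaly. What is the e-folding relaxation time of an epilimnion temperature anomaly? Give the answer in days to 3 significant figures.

36.7 days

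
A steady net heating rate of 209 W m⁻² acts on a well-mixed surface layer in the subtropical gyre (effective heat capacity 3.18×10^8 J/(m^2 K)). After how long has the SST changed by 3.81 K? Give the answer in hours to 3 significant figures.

Areal heat capacity C = 3.18×10^8 J/(m^2 K) (given).
Time required: Δt = C ΔT / F = 3.18×10^8 × 3.81 / 209 = 5.80×10^6 s.
In hours: 5.80×10^6 s / (3600 s/hour) = 1610 hours.

1610 hours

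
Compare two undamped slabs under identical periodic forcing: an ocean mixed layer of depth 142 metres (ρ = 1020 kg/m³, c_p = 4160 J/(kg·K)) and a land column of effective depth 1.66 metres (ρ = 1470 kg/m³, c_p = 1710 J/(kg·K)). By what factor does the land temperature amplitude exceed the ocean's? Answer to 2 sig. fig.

140

C_ocean = 1020 × 4160 × 142 = 6.03×10^8 J/(m²·K).
C_land = 1470 × 1710 × 1.66 = 4.17×10^6 J/(m²·K).
Undamped amplitude ∝ 1/C, so A_land/A_ocean = C_ocean/C_land = 144.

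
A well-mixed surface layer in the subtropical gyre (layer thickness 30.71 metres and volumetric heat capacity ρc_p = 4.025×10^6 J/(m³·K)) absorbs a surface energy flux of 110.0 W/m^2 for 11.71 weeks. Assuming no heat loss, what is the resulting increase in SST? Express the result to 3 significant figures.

Areal heat capacity C = ρc_p × D = 4.025×10^6 × 30.71 = 1.24×10^8 J/(m^2 K).
Net heat input Q = F Δt = 110.0 × (11.71 weeks × 6.048×10^5 s/week) = 7.79×10^8 J/m².
ΔT = Q / C = 7.79×10^8 / 1.24×10^8 = 6.30 K.

6.30 K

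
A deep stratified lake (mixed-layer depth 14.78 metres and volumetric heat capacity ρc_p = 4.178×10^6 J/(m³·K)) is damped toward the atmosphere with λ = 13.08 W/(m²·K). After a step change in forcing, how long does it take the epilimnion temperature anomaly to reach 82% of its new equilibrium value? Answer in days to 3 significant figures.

93.7 days

Areal heat capacity C = ρc_p × D = 4.178×10^6 × 14.78 = 6.18×10^7 J m⁻² K⁻¹.
τ = C / λ = 6.18×10^7 / 13.08 = 4.72×10^6 s.
Fraction reached: 1 − e^(−t/τ) = 0.82 ⇒ t = −τ ln(1 − 0.82) = τ × 1.71.
t = 8.10×10^6 s = 93.7 days.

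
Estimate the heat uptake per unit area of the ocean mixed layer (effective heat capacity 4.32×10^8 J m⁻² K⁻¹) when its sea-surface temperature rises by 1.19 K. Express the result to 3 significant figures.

5.14×10^8

Areal heat capacity C = 4.32×10^8 J m⁻² K⁻¹ (given).
ΔQ = C ΔT = 4.32×10^8 × 1.19 = 5.14×10^8 J/m².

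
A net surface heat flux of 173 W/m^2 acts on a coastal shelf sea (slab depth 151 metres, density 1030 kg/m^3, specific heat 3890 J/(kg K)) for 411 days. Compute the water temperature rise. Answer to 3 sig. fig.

10.2 K

Areal heat capacity C = ρ c_p D = 1030 × 3890 × 151 = 6.05×10^8 J m⁻² K⁻¹.
Net heat input Q = F Δt = 173 × (411 days × 86400 s/day) = 6.14×10^9 J/m².
ΔT = Q / C = 6.14×10^9 / 6.05×10^8 = 10.2 K.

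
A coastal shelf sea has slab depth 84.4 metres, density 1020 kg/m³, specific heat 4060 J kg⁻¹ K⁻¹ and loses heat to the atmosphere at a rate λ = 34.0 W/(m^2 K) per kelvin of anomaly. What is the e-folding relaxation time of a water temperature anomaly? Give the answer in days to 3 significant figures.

Areal heat capacity C = ρ c_p D = 1020 × 4060 × 84.4 = 3.50×10^8 J/(m^2 K).
Relaxation time τ = C / λ = 3.50×10^8 / 34.0 = 1.03×10^7 s.
In days: 1.03×10^7 s / (86400 s/day) = 119 days.

119 days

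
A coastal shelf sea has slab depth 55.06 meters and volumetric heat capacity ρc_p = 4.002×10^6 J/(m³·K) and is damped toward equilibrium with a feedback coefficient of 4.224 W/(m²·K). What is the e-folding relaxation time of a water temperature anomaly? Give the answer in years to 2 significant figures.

1.7 years

Areal heat capacity C = ρc_p × D = 4.002×10^6 × 55.06 = 2.20×10^8 J/(m²·K).
Relaxation time τ = C / λ = 2.20×10^8 / 4.224 = 5.22×10^7 s.
In years: 5.22×10^7 s / (3.156×10^7 s/year) = 1.65 years.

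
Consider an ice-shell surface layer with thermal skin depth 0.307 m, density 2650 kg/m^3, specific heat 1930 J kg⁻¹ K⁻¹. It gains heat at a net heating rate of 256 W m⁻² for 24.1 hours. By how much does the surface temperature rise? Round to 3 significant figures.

14.1 K

Areal heat capacity C = ρ c_p D = 2650 × 1930 × 0.307 = 1.57×10^6 J/(m^2 K).
Net heat input Q = F Δt = 256 × (24.1 hours × 3600 s/hour) = 2.22×10^7 J/m².
ΔT = Q / C = 2.22×10^7 / 1.57×10^6 = 14.1 K.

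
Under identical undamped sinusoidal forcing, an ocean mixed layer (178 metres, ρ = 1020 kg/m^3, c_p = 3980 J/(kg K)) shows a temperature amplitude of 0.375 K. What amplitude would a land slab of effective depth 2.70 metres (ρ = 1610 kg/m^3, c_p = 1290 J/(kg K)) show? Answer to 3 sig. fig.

C_ocean = 7.23×10^8 J/(m²·K); C_land = 5.61×10^6 J/(m²·K).
A ∝ 1/C ⇒ A_land = A_ocean × C_ocean/C_land = 0.375 × 129 = 48.3 K.

48.3 K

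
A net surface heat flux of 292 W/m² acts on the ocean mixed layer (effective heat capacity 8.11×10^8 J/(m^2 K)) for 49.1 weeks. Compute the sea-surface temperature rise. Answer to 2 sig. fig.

11 K

Areal heat capacity C = 8.11×10^8 J/(m^2 K) (given).
Net heat input Q = F Δt = 292 × (49.1 weeks × 6.048×10^5 s/week) = 8.67×10^9 J/m².
ΔT = Q / C = 8.67×10^9 / 8.11×10^8 = 10.7 K.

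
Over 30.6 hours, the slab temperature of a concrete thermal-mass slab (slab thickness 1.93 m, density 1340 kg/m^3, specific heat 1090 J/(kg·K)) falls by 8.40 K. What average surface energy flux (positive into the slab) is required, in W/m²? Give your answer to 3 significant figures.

-215

Areal heat capacity C = ρ c_p D = 1340 × 1090 × 1.93 = 2.82×10^6 J/(m^2 K).
Required heat per unit area: Q = C ΔT = 2.82×10^6 × -8.40 = -2.37×10^7 J/m².
Flux F = Q / Δt = -2.37×10^7 / 1.10×10^5 s = -215 W/m².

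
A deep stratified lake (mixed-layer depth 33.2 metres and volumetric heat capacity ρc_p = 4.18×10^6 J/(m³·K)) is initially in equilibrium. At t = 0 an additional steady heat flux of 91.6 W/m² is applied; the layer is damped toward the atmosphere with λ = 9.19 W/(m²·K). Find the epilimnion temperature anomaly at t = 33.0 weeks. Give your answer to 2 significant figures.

Areal heat capacity C = ρc_p × D = 4.18×10^6 × 33.2 = 1.39×10^8 J/(m^2 K).
τ = C / λ = 1.39×10^8 / 9.19 = 1.51×10^7 s.
Equilibrium anomaly ΔT_eq = F / λ = 91.6 / 9.19 = 9.97 K.
t = 33.0 weeks = 2.00×10^7 s, so t/τ = 1.32.
ΔT(t) = ΔT_eq (1 − e^(−t/τ)) = 9.97 × (1 − e^−1.32) = 7.31 K.

7.3 K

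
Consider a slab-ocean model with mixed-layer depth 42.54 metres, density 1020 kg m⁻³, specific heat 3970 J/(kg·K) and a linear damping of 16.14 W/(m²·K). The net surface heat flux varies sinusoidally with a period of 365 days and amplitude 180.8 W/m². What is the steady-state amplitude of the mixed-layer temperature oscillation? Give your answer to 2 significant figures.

4.8 K

Areal heat capacity C = ρ c_p D = 1020 × 3970 × 42.54 = 1.72×10^8 J/(m^2 K).
Angular frequency ω = 2π / T = 2π / 3.15×10^7 s = 1.99×10^-7 s⁻¹.
√((Cω)² + λ²) = √((34.3)² + 16.14²) = 37.9 W/(m²·K).
Amplitude A = F₀ / √((Cω)²+λ²) = 180.8 / 37.9 = 4.77 K.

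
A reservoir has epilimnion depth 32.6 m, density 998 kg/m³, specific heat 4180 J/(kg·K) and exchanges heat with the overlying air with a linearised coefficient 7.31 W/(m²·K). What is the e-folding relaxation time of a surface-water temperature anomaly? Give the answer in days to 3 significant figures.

215 days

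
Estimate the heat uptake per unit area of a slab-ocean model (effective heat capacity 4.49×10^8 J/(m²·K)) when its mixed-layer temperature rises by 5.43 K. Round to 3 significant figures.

Areal heat capacity C = 4.49×10^8 J/(m²·K) (given).
ΔQ = C ΔT = 4.49×10^8 × 5.43 = 2.44×10^9 J/m².

2.44×10^9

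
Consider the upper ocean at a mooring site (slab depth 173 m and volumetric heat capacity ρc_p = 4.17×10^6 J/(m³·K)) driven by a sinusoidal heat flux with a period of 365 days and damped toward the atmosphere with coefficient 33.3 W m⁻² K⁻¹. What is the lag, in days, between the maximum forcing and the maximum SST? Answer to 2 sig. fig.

Areal heat capacity C = ρc_p × D = 4.17×10^6 × 173 = 7.21×10^8 J m⁻² K⁻¹.
ω = 2π / 3.15×10^7 s = 1.99×10^-7 s⁻¹.
Phase lag φ = arctan(Cω/λ) = arctan(144/33.3) = 1.34 rad.
Time lag = φ / ω = 1.34 / 1.99×10^-7 = 6.74×10^6 s = 78.0 days.

78 days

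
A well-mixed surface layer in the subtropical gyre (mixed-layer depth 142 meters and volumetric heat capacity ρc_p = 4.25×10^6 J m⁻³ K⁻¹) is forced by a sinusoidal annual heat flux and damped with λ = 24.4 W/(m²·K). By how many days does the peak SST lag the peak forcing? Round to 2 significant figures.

80 days

Areal heat capacity C = ρc_p × D = 4.25×10^6 × 142 = 6.04×10^8 J/(m^2 K).
ω = 2π / 3.15×10^7 s = 1.99×10^-7 s⁻¹.
Phase lag φ = arctan(Cω/λ) = arctan(120/24.4) = 1.37 rad.
Time lag = φ / ω = 1.37 / 1.99×10^-7 = 6.88×10^6 s = 79.6 days.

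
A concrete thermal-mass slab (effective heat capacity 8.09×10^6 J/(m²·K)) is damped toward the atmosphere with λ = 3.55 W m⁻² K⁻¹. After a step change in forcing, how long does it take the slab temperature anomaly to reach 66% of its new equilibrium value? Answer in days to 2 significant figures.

28 days

Areal heat capacity C = 8.09×10^6 J/(m²·K) (given).
τ = C / λ = 8.09×10^6 / 3.55 = 2.28×10^6 s.
Fraction reached: 1 − e^(−t/τ) = 0.66 ⇒ t = −τ ln(1 − 0.66) = τ × 1.08.
t = 2.46×10^6 s = 28.5 days.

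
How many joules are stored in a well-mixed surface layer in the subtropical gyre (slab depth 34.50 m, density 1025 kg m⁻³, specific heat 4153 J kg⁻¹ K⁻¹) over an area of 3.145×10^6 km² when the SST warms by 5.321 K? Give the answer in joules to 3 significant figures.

Areal heat capacity C = ρ c_p D = 1025 × 4153 × 34.50 = 1.47×10^8 J m⁻² K⁻¹.
Heat per unit area: q = C ΔT = 1.47×10^8 × 5.321 = 7.81×10^8 J/m².
Total heat: Q = q × A = 7.81×10^8 × (3.145×10^6 × 10⁶ m²) = 2.46×10^21 J.

2.46×10^21 J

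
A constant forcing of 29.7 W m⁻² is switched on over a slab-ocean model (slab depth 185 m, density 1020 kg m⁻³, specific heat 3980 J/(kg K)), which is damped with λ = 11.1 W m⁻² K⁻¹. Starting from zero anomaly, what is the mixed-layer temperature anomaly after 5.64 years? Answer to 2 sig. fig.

Areal heat capacity C = ρ c_p D = 1020 × 3980 × 185 = 7.51×10^8 J/(m^2 K).
τ = C / λ = 7.51×10^8 / 11.1 = 6.77×10^7 s.
Equilibrium anomaly ΔT_eq = F / λ = 29.7 / 11.1 = 2.68 K.
t = 5.64 years = 1.78×10^8 s, so t/τ = 2.63.
ΔT(t) = ΔT_eq (1 − e^(−t/τ)) = 2.68 × (1 − e^−2.63) = 2.48 K.

2.5 K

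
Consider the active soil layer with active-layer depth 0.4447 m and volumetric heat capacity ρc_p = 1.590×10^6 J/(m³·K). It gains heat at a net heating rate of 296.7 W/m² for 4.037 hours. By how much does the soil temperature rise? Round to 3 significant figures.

Areal heat capacity C = ρc_p × D = 1.590×10^6 × 0.4447 = 7.07×10^5 J/(m^2 K).
Net heat input Q = F Δt = 296.7 × (4.037 hours × 3600 s/hour) = 4.31×10^6 J/m².
ΔT = Q / C = 4.31×10^6 / 7.07×10^5 = 6.10 K.

6.10 K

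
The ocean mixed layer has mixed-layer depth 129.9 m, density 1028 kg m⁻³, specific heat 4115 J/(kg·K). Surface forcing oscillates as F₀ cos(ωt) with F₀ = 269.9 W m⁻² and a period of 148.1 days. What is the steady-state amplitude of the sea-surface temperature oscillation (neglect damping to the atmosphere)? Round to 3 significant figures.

1.00 K

Areal heat capacity C = ρ c_p D = 1028 × 4115 × 129.9 = 5.50×10^8 J/(m^2 K).
Angular frequency ω = 2π / T = 2π / 1.28×10^7 s = 4.91×10^-7 s⁻¹.
Cω = 5.50×10^8 × 4.91×10^-7 = 270 W/(m²·K).
Amplitude A = F₀ / (Cω) = 269.9 / 270 = 1.00 K.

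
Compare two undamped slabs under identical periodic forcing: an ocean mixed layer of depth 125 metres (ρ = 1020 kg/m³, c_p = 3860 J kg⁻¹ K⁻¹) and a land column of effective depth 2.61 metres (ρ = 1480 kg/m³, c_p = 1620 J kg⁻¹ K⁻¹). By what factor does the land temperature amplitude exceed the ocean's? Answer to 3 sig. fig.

C_ocean = 1020 × 3860 × 125 = 4.92×10^8 J/(m²·K).
C_land = 1480 × 1620 × 2.61 = 6.26×10^6 J/(m²·K).
Undamped amplitude ∝ 1/C, so A_land/A_ocean = C_ocean/C_land = 78.6.

78.6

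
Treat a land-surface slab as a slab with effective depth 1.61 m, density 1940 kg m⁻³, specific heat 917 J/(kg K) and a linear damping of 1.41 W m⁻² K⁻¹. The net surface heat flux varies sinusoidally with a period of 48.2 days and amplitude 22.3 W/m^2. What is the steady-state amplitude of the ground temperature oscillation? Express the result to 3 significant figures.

4.91 K

Areal heat capacity C = ρ c_p D = 1940 × 917 × 1.61 = 2.86×10^6 J/(m^2 K).
Angular frequency ω = 2π / T = 2π / 4.16×10^6 s = 1.51×10^-6 s⁻¹.
√((Cω)² + λ²) = √((4.32)² + 1.41²) = 4.55 W/(m²·K).
Amplitude A = F₀ / √((Cω)²+λ²) = 22.3 / 4.55 = 4.91 K.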